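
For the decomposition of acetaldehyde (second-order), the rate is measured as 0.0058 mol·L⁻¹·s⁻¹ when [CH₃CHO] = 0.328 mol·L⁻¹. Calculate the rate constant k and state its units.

0.05391 (mol·L⁻¹)⁻¹·s⁻¹

Step 1: rate = k[CH₃CHO]^2, so k = rate / [CH₃CHO]^2.
Step 2: k = 0.0058 / (0.328)^2 = 0.0058 / 0.1076.
Step 3: k = 0.05391 (mol·L⁻¹)⁻¹·s⁻¹.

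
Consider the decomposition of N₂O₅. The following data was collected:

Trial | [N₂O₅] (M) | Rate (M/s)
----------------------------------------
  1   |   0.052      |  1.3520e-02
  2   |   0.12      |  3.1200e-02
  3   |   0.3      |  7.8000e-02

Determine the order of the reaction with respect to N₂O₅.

first order (1)

Step 1: Compare trials to find order n where rate₂/rate₁ = ([N₂O₅]₂/[N₂O₅]₁)^n
Step 2: rate₂/rate₁ = 3.1200e-02/1.3520e-02 = 2.308
Step 3: [N₂O₅]₂/[N₂O₅]₁ = 0.12/0.052 = 2.308
Step 4: n = ln(2.308)/ln(2.308) = 1.00 ≈ 1
Step 5: The reaction is first order in N₂O₅.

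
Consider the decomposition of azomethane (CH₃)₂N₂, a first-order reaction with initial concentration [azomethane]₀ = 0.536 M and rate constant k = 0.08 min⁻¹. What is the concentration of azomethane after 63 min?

0.00347 M

Step 1: For a first-order reaction: [azomethane] = [azomethane]₀ × e^(-kt)
Step 2: [azomethane] = 0.536 × e^(-0.08 × 63)
Step 3: [azomethane] = 0.536 × e^(-5.04)
Step 4: [azomethane] = 0.536 × 0.00647375 = 0.00347 M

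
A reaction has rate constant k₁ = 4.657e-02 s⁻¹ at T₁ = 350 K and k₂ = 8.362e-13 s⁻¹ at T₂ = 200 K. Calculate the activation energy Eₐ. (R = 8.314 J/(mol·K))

96.0 kJ/mol

Step 1: Use the two-temperature Arrhenius form: ln(k₂/k₁) = -Eₐ/R × (1/T₂ - 1/T₁)
Step 2: ln(k₂/k₁) = ln(8.362e-13/4.657e-02) = ln(1.79558e-11) = -24.7431
Step 3: 1/T₂ - 1/T₁ = 1/200 - 1/350 = 2.142857e-03 K⁻¹
Step 4: Eₐ = -R × ln(k₂/k₁) / (1/T₂ - 1/T₁) = -8.314 × -24.7431 / 2.142857e-03
Step 5: Eₐ = 9.6000e+04 J/mol = 96.0 kJ/mol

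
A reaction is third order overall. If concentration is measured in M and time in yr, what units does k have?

M⁻²·yr⁻¹

Step 1: For overall order n, rate = k × (concentration)^n.
Step 2: Rate has units M·yr⁻¹; concentration term has units M^3.
Step 3: k = rate / (concentration)^n, so units of k = M^(1-3)·yr⁻¹ = M⁻²·yr⁻¹.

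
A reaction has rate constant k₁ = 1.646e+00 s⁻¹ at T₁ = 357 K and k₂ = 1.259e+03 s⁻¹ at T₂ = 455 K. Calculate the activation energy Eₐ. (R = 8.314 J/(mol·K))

91.5 kJ/mol

Step 1: Use the two-temperature Arrhenius form: ln(k₂/k₁) = -Eₐ/R × (1/T₂ - 1/T₁)
Step 2: ln(k₂/k₁) = ln(1.259e+03/1.646e+00) = ln(764.885) = 6.63972
Step 3: 1/T₂ - 1/T₁ = 1/455 - 1/357 = -6.033183e-04 K⁻¹
Step 4: Eₐ = -R × ln(k₂/k₁) / (1/T₂ - 1/T₁) = -8.314 × 6.63972 / -6.033183e-04
Step 5: Eₐ = 9.1498e+04 J/mol = 91.5 kJ/mol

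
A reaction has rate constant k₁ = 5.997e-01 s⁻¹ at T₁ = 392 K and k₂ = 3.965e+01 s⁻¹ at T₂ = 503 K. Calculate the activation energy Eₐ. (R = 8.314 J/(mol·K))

61.9 kJ/mol

Step 1: Use the two-temperature Arrhenius form: ln(k₂/k₁) = -Eₐ/R × (1/T₂ - 1/T₁)
Step 2: ln(k₂/k₁) = ln(3.965e+01/5.997e-01) = ln(66.1164) = 4.19142
Step 3: 1/T₂ - 1/T₁ = 1/503 - 1/392 = -5.629488e-04 K⁻¹
Step 4: Eₐ = -R × ln(k₂/k₁) / (1/T₂ - 1/T₁) = -8.314 × 4.19142 / -5.629488e-04
Step 5: Eₐ = 6.1902e+04 J/mol = 61.9 kJ/mol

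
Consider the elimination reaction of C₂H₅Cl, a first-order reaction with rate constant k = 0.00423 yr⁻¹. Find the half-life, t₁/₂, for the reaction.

163.9 yr

Step 1: For a first-order reaction, t₁/₂ = ln(2)/k
Step 2: t₁/₂ = ln(2)/0.00423
Step 3: t₁/₂ = 0.6931/0.00423 = 163.9 yr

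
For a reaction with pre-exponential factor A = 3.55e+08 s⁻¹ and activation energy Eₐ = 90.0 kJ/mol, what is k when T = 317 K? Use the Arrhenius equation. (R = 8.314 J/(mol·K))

5.24e-07 s⁻¹

Step 1: Use the Arrhenius equation: k = A × exp(-Eₐ/RT)
Step 2: Convert Eₐ to J/mol: 90.0 kJ/mol = 90000 J/mol
Step 3: Calculate the exponent: -Eₐ/(RT) = -90000/(8.314 × 317) = -34.14863
Step 4: k = 3.55e+08 × exp(-34.14863)
Step 5: k = 3.55e+08 × 1.47720e-15 = 5.2441e-07 s⁻¹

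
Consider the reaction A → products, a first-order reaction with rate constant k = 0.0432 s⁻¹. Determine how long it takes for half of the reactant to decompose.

16.05 s

Step 1: For a first-order reaction, t₁/₂ = ln(2)/k
Step 2: t₁/₂ = ln(2)/0.0432
Step 3: t₁/₂ = 0.6931/0.0432 = 16.05 s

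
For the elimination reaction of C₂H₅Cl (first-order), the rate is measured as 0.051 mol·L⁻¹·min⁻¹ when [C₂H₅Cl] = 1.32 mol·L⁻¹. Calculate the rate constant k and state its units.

0.03864 min⁻¹

Step 1: rate = k[C₂H₅Cl]^1, so k = rate / [C₂H₅Cl]^1.
Step 2: k = 0.051 / (1.32)^1 = 0.051 / 1.32.
Step 3: k = 0.03864 min⁻¹.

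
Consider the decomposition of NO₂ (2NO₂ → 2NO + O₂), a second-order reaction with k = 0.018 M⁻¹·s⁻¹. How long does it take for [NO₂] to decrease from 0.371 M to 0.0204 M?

2574 s

Step 1: For second-order: t = (1/[NO₂] - 1/[NO₂]₀)/k
Step 2: t = (1/0.0204 - 1/0.371)/0.018
Step 3: t = (49.02 - 2.695)/0.018
Step 4: t = 46.32/0.018 = 2574 s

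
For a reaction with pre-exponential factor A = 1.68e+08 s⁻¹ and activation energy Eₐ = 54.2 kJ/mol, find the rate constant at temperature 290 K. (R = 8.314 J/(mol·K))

2.90e-02 s⁻¹

Step 1: Use the Arrhenius equation: k = A × exp(-Eₐ/RT)
Step 2: Convert Eₐ to J/mol: 54.2 kJ/mol = 54200 J/mol
Step 3: Calculate the exponent: -Eₐ/(RT) = -54200/(8.314 × 290) = -22.47974
Step 4: k = 1.68e+08 × exp(-22.47974)
Step 5: k = 1.68e+08 × 1.72653e-10 = 2.9006e-02 s⁻¹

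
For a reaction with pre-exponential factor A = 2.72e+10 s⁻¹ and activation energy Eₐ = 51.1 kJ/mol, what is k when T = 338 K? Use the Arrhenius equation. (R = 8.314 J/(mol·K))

3.45e+02 s⁻¹

Step 1: Use the Arrhenius equation: k = A × exp(-Eₐ/RT)
Step 2: Convert Eₐ to J/mol: 51.1 kJ/mol = 51100 J/mol
Step 3: Calculate the exponent: -Eₐ/(RT) = -51100/(8.314 × 338) = -18.18420
Step 4: k = 2.72e+10 × exp(-18.18420)
Step 5: k = 2.72e+10 × 1.26678e-08 = 3.4456e+02 s⁻¹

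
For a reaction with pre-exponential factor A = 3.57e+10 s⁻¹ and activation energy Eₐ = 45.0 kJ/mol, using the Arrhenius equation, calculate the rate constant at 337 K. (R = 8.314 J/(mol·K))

3.78e+03 s⁻¹

Step 1: Use the Arrhenius equation: k = A × exp(-Eₐ/RT)
Step 2: Convert Eₐ to J/mol: 45.0 kJ/mol = 45000 J/mol
Step 3: Calculate the exponent: -Eₐ/(RT) = -45000/(8.314 × 337) = -16.06100
Step 4: k = 3.57e+10 × exp(-16.06100)
Step 5: k = 3.57e+10 × 1.05876e-07 = 3.7798e+03 s⁻¹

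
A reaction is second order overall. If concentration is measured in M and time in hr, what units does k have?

M⁻¹·hr⁻¹

Step 1: For overall order n, rate = k × (concentration)^n.
Step 2: Rate has units M·hr⁻¹; concentration term has units M^2.
Step 3: k = rate / (concentration)^n, so units of k = M^(1-2)·hr⁻¹ = M⁻¹·hr⁻¹.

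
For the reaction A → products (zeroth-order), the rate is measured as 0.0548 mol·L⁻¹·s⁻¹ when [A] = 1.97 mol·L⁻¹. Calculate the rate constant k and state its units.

0.0548 mol·L⁻¹·s⁻¹

Step 1: For a zeroth-order reaction, rate = k (independent of concentration).
Step 2: k = rate = 0.0548 mol·L⁻¹·s⁻¹.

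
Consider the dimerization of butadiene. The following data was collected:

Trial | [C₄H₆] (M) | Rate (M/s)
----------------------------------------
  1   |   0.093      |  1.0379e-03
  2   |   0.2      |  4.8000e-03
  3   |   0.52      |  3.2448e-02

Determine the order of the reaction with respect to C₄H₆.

second order (2)

Step 1: Compare trials to find order n where rate₂/rate₁ = ([C₄H₆]₂/[C₄H₆]₁)^n
Step 2: rate₂/rate₁ = 4.8000e-03/1.0379e-03 = 4.625
Step 3: [C₄H₆]₂/[C₄H₆]₁ = 0.2/0.093 = 2.151
Step 4: n = ln(4.625)/ln(2.151) = 2.00 ≈ 2
Step 5: The reaction is second order in C₄H₆.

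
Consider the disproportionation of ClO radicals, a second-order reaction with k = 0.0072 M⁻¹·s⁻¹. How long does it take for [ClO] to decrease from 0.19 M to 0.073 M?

1172 s

Step 1: For second-order: t = (1/[ClO] - 1/[ClO]₀)/k
Step 2: t = (1/0.073 - 1/0.19)/0.0072
Step 3: t = (13.7 - 5.263)/0.0072
Step 4: t = 8.435/0.0072 = 1172 s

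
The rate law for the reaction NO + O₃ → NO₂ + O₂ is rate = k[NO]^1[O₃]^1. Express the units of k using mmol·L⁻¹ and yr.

(mmol·L⁻¹)⁻¹·yr⁻¹

Step 1: Overall order = 1 + 1 = 2.
Step 2: rate has units mmol·L⁻¹·yr⁻¹; [NO]^1[O₃]^1 has units (mmol·L⁻¹)^2.
Step 3: k = rate/([NO]^1[O₃]^1), so units of k = (mmol·L⁻¹)^(1-2)·yr⁻¹ = (mmol·L⁻¹)⁻¹·yr⁻¹.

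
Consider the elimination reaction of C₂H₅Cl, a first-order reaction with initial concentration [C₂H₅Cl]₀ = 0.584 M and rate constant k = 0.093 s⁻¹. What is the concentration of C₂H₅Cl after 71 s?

0.0007921 M

Step 1: For a first-order reaction: [C₂H₅Cl] = [C₂H₅Cl]₀ × e^(-kt)
Step 2: [C₂H₅Cl] = 0.584 × e^(-0.093 × 71)
Step 3: [C₂H₅Cl] = 0.584 × e^(-6.603)
Step 4: [C₂H₅Cl] = 0.584 × 0.00135629 = 0.0007921 M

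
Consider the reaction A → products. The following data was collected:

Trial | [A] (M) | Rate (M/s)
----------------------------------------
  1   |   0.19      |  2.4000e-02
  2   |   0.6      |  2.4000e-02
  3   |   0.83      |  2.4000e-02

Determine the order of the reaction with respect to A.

zeroth order (0)

Step 1: Compare trials - when concentration changes, rate stays constant.
Step 2: rate₂/rate₁ = 2.4000e-02/2.4000e-02 = 1
Step 3: [A]₂/[A]₁ = 0.6/0.19 = 3.158
Step 4: Since rate ratio ≈ (conc ratio)^0, the reaction is zeroth order.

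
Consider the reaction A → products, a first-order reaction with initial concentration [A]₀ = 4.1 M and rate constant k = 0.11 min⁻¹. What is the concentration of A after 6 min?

2.119 M

Step 1: For a first-order reaction: [A] = [A]₀ × e^(-kt)
Step 2: [A] = 4.1 × e^(-0.11 × 6)
Step 3: [A] = 4.1 × e^(-0.66)
Step 4: [A] = 4.1 × 0.516851 = 2.119 M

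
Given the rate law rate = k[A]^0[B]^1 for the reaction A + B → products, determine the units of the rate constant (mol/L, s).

s⁻¹

Step 1: Overall order = 0 + 1 = 1.
Step 2: rate has units mol/L·s⁻¹; [A]^0[B]^1 has units (mol/L)^1.
Step 3: k = rate/([A]^0[B]^1), so units of k = (mol/L)^(1-1)·s⁻¹ = s⁻¹.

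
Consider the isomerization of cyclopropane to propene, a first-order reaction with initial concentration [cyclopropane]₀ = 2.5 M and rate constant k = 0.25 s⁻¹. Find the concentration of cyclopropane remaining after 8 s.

0.3383 M

Step 1: For a first-order reaction: [cyclopropane] = [cyclopropane]₀ × e^(-kt)
Step 2: [cyclopropane] = 2.5 × e^(-0.25 × 8)
Step 3: [cyclopropane] = 2.5 × e^(-2)
Step 4: [cyclopropane] = 2.5 × 0.135335 = 0.3383 M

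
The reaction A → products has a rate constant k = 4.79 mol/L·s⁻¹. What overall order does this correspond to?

zeroth order (0)

Step 1: The units of k for an nth-order reaction are (concentration)^(1-n)·(time)⁻¹.
Step 2: Here k has units mol/L·s⁻¹, so the concentration exponent is 1.
Step 3: 1 - n = 1 ⇒ n = 0. The reaction is zeroth order.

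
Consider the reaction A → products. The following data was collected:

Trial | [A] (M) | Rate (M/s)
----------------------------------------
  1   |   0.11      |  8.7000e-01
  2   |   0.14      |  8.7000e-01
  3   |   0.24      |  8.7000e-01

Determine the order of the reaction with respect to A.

zeroth order (0)

Step 1: Compare trials - when concentration changes, rate stays constant.
Step 2: rate₂/rate₁ = 8.7000e-01/8.7000e-01 = 1
Step 3: [A]₂/[A]₁ = 0.14/0.11 = 1.273
Step 4: Since rate ratio ≈ (conc ratio)^0, the reaction is zeroth order.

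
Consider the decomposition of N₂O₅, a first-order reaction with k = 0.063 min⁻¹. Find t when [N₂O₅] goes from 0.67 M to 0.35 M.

10.31 min

Step 1: For first-order: t = ln([N₂O₅]₀/[N₂O₅])/k
Step 2: t = ln(0.67/0.35)/0.063
Step 3: t = ln(1.914)/0.063
Step 4: t = 0.6493/0.063 = 10.31 min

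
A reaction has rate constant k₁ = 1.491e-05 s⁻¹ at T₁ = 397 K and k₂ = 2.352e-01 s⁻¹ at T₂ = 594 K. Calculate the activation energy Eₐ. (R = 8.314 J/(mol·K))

96.2 kJ/mol

Step 1: Use the two-temperature Arrhenius form: ln(k₂/k₁) = -Eₐ/R × (1/T₂ - 1/T₁)
Step 2: ln(k₂/k₁) = ln(2.352e-01/1.491e-05) = ln(15774.6) = 9.66616
Step 3: 1/T₂ - 1/T₁ = 1/594 - 1/397 = -8.353900e-04 K⁻¹
Step 4: Eₐ = -R × ln(k₂/k₁) / (1/T₂ - 1/T₁) = -8.314 × 9.66616 / -8.353900e-04
Step 5: Eₐ = 9.6200e+04 J/mol = 96.2 kJ/mol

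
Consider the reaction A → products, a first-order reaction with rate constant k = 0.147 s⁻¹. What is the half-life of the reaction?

4.715 s

Step 1: For a first-order reaction, t₁/₂ = ln(2)/k
Step 2: t₁/₂ = ln(2)/0.147
Step 3: t₁/₂ = 0.6931/0.147 = 4.715 s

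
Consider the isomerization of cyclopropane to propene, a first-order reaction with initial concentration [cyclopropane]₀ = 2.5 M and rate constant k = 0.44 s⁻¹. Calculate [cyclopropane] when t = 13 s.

0.008199 M

Step 1: For a first-order reaction: [cyclopropane] = [cyclopropane]₀ × e^(-kt)
Step 2: [cyclopropane] = 2.5 × e^(-0.44 × 13)
Step 3: [cyclopropane] = 2.5 × e^(-5.72)
Step 4: [cyclopropane] = 2.5 × 0.00327971 = 0.008199 M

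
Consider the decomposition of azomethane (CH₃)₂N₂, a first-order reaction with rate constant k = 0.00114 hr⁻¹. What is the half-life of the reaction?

608 hr

Step 1: For a first-order reaction, t₁/₂ = ln(2)/k
Step 2: t₁/₂ = ln(2)/0.00114
Step 3: t₁/₂ = 0.6931/0.00114 = 608 hr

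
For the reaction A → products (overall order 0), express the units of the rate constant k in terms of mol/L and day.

mol/L·day⁻¹

Step 1: For overall order n, rate = k × (concentration)^n.
Step 2: Rate has units mol/L·day⁻¹; concentration term has units (mol/L)^0.
Step 3: k = rate / (concentration)^n, so units of k = (mol/L)^(1-0)·day⁻¹ = mol/L·day⁻¹.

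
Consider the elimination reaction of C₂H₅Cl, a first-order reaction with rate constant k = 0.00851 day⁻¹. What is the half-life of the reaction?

81.45 day

Step 1: For a first-order reaction, t₁/₂ = ln(2)/k
Step 2: t₁/₂ = ln(2)/0.00851
Step 3: t₁/₂ = 0.6931/0.00851 = 81.45 day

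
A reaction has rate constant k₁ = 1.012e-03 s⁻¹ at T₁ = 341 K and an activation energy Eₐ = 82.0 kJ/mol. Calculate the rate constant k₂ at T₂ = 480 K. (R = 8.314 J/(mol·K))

4.393e+00 s⁻¹

Step 1: Use the two-temperature Arrhenius form: ln(k₂/k₁) = -Eₐ/R × (1/T₂ - 1/T₁)
Step 2: Convert Eₐ to J/mol: 82.0 kJ/mol = 82000 J/mol
Step 3: 1/T₂ - 1/T₁ = 1/480 - 1/341 = -8.492180e-04 K⁻¹
Step 4: ln(k₂/k₁) = -82000/8.314 × -8.492180e-04 = 8.37574
Step 5: k₂ = k₁ × exp(8.37574) = 1.012e-03 × 4.34048e+03 = 4.393e+00 s⁻¹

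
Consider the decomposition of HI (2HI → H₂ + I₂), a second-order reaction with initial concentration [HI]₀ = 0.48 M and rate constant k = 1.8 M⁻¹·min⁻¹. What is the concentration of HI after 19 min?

0.02756 M

Step 1: For a second-order reaction: 1/[HI] = 1/[HI]₀ + kt
Step 2: 1/[HI] = 1/0.48 + 1.8 × 19
Step 3: 1/[HI] = 2.083 + 34.2 = 36.28
Step 4: [HI] = 1/36.28 = 0.02756 M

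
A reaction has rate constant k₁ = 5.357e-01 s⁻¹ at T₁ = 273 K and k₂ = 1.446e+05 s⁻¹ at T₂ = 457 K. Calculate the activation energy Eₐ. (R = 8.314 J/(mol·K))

70.5 kJ/mol

Step 1: Use the two-temperature Arrhenius form: ln(k₂/k₁) = -Eₐ/R × (1/T₂ - 1/T₁)
Step 2: ln(k₂/k₁) = ln(1.446e+05/5.357e-01) = ln(269927) = 12.5059
Step 3: 1/T₂ - 1/T₁ = 1/457 - 1/273 = -1.474820e-03 K⁻¹
Step 4: Eₐ = -R × ln(k₂/k₁) / (1/T₂ - 1/T₁) = -8.314 × 12.5059 / -1.474820e-03
Step 5: Eₐ = 7.0500e+04 J/mol = 70.5 kJ/mol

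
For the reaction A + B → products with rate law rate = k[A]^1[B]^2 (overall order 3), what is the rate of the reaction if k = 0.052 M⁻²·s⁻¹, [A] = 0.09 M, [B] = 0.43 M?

0.0008653 M/s

Step 1: The rate law is rate = k[A]^1[B]^2, overall order = 1+2 = 3
Step 2: Substitute values: rate = 0.052 × (0.09)^1 × (0.43)^2
Step 3: rate = 0.052 × 0.09 × 0.1849 = 0.000865332 M/s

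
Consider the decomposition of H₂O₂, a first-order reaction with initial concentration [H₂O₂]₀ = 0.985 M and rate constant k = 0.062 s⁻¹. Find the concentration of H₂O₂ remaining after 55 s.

0.03255 M

Step 1: For a first-order reaction: [H₂O₂] = [H₂O₂]₀ × e^(-kt)
Step 2: [H₂O₂] = 0.985 × e^(-0.062 × 55)
Step 3: [H₂O₂] = 0.985 × e^(-3.41)
Step 4: [H₂O₂] = 0.985 × 0.0330412 = 0.03255 M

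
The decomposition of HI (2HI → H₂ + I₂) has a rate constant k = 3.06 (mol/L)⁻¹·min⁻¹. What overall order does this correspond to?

second order (2)

Step 1: The units of k for an nth-order reaction are (concentration)^(1-n)·(time)⁻¹.
Step 2: Here k has units (mol/L)⁻¹·min⁻¹, so the concentration exponent is -1.
Step 3: 1 - n = -1 ⇒ n = 2. The reaction is second order.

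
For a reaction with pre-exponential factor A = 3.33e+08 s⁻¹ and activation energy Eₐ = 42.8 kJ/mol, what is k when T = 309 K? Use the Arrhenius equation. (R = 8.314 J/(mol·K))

1.94e+01 s⁻¹

Step 1: Use the Arrhenius equation: k = A × exp(-Eₐ/RT)
Step 2: Convert Eₐ to J/mol: 42.8 kJ/mol = 42800 J/mol
Step 3: Calculate the exponent: -Eₐ/(RT) = -42800/(8.314 × 309) = -16.66001
Step 4: k = 3.33e+08 × exp(-16.66001)
Step 5: k = 3.33e+08 × 5.81634e-08 = 1.9368e+01 s⁻¹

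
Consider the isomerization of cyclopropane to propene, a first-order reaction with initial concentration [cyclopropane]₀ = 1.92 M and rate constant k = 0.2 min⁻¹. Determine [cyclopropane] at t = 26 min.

0.01059 M

Step 1: For a first-order reaction: [cyclopropane] = [cyclopropane]₀ × e^(-kt)
Step 2: [cyclopropane] = 1.92 × e^(-0.2 × 26)
Step 3: [cyclopropane] = 1.92 × e^(-5.2)
Step 4: [cyclopropane] = 1.92 × 0.00551656 = 0.01059 M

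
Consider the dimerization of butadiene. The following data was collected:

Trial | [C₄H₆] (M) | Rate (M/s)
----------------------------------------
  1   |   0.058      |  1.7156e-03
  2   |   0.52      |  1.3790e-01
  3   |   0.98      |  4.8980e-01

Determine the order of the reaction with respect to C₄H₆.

second order (2)

Step 1: Compare trials to find order n where rate₂/rate₁ = ([C₄H₆]₂/[C₄H₆]₁)^n
Step 2: rate₂/rate₁ = 1.3790e-01/1.7156e-03 = 80.38
Step 3: [C₄H₆]₂/[C₄H₆]₁ = 0.52/0.058 = 8.966
Step 4: n = ln(80.38)/ln(8.966) = 2.00 ≈ 2
Step 5: The reaction is second order in C₄H₆.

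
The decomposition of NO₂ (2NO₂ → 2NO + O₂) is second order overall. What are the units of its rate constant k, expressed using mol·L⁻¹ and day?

(mol·L⁻¹)⁻¹·day⁻¹

Step 1: For overall order n, rate = k × (concentration)^n.
Step 2: Rate has units mol·L⁻¹·day⁻¹; concentration term has units (mol·L⁻¹)^2.
Step 3: k = rate / (concentration)^n, so units of k = (mol·L⁻¹)^(1-2)·day⁻¹ = (mol·L⁻¹)⁻¹·day⁻¹.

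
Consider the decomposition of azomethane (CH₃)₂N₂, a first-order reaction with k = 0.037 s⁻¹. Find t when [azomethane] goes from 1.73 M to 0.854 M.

19.08 s

Step 1: For first-order: t = ln([azomethane]₀/[azomethane])/k
Step 2: t = ln(1.73/0.854)/0.037
Step 3: t = ln(2.026)/0.037
Step 4: t = 0.7059/0.037 = 19.08 s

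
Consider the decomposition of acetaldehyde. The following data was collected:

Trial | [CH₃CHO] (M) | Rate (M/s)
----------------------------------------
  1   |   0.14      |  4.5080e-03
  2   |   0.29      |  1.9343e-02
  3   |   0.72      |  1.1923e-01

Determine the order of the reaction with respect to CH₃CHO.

second order (2)

Step 1: Compare trials to find order n where rate₂/rate₁ = ([CH₃CHO]₂/[CH₃CHO]₁)^n
Step 2: rate₂/rate₁ = 1.9343e-02/4.5080e-03 = 4.291
Step 3: [CH₃CHO]₂/[CH₃CHO]₁ = 0.29/0.14 = 2.071
Step 4: n = ln(4.291)/ln(2.071) = 2.00 ≈ 2
Step 5: The reaction is second order in CH₃CHO.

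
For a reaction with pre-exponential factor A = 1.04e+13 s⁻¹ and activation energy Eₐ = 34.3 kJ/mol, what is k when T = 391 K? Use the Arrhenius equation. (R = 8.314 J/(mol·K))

2.72e+08 s⁻¹

Step 1: Use the Arrhenius equation: k = A × exp(-Eₐ/RT)
Step 2: Convert Eₐ to J/mol: 34.3 kJ/mol = 34300 J/mol
Step 3: Calculate the exponent: -Eₐ/(RT) = -34300/(8.314 × 391) = -10.55133
Step 4: k = 1.04e+13 × exp(-10.55133)
Step 5: k = 1.04e+13 × 2.61587e-05 = 2.7205e+08 s⁻¹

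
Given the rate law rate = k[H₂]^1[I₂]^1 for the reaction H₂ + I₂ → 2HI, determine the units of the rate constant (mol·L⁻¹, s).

(mol·L⁻¹)⁻¹·s⁻¹

Step 1: Overall order = 1 + 1 = 2.
Step 2: rate has units mol·L⁻¹·s⁻¹; [H₂]^1[I₂]^1 has units (mol·L⁻¹)^2.
Step 3: k = rate/([H₂]^1[I₂]^1), so units of k = (mol·L⁻¹)^(1-2)·s⁻¹ = (mol·L⁻¹)⁻¹·s⁻¹.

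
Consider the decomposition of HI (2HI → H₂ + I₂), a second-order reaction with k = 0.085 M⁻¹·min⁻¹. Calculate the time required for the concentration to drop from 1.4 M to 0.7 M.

8.403 min

Step 1: For second-order: t = (1/[HI] - 1/[HI]₀)/k
Step 2: t = (1/0.7 - 1/1.4)/0.085
Step 3: t = (1.429 - 0.7143)/0.085
Step 4: t = 0.7143/0.085 = 8.403 min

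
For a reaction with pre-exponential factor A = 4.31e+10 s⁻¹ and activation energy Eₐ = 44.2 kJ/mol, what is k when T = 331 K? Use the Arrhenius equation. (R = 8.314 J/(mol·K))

4.56e+03 s⁻¹

Step 1: Use the Arrhenius equation: k = A × exp(-Eₐ/RT)
Step 2: Convert Eₐ to J/mol: 44.2 kJ/mol = 44200 J/mol
Step 3: Calculate the exponent: -Eₐ/(RT) = -44200/(8.314 × 331) = -16.06143
Step 4: k = 4.31e+10 × exp(-16.06143)
Step 5: k = 4.31e+10 × 1.05830e-07 = 4.5613e+03 s⁻¹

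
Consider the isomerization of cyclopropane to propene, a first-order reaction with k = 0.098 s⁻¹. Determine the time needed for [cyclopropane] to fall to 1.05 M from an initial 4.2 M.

14.15 s

Step 1: For first-order: t = ln([cyclopropane]₀/[cyclopropane])/k
Step 2: t = ln(4.2/1.05)/0.098
Step 3: t = ln(4)/0.098
Step 4: t = 1.386/0.098 = 14.15 s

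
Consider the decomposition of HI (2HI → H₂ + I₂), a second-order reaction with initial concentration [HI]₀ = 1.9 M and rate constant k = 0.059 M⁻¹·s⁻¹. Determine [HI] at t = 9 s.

0.9458 M

Step 1: For a second-order reaction: 1/[HI] = 1/[HI]₀ + kt
Step 2: 1/[HI] = 1/1.9 + 0.059 × 9
Step 3: 1/[HI] = 0.5263 + 0.531 = 1.057
Step 4: [HI] = 1/1.057 = 0.9458 M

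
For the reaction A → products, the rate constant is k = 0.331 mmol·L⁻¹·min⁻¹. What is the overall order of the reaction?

zeroth order (0)

Step 1: The units of k for an nth-order reaction are (concentration)^(1-n)·(time)⁻¹.
Step 2: Here k has units mmol·L⁻¹·min⁻¹, so the concentration exponent is 1.
Step 3: 1 - n = 1 ⇒ n = 0. The reaction is zeroth order.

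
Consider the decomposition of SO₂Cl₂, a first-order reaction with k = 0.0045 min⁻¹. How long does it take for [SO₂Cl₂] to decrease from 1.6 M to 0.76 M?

165.4 min

Step 1: For first-order: t = ln([SO₂Cl₂]₀/[SO₂Cl₂])/k
Step 2: t = ln(1.6/0.76)/0.0045
Step 3: t = ln(2.105)/0.0045
Step 4: t = 0.7444/0.0045 = 165.4 min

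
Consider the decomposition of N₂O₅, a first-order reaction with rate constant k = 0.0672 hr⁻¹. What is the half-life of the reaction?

10.31 hr

Step 1: For a first-order reaction, t₁/₂ = ln(2)/k
Step 2: t₁/₂ = ln(2)/0.0672
Step 3: t₁/₂ = 0.6931/0.0672 = 10.31 hr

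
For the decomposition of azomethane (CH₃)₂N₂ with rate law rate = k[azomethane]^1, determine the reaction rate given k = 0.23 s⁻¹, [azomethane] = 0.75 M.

0.1725 M/s

Step 1: Identify the rate law: rate = k[azomethane]^1
Step 2: Substitute values: rate = 0.23 × (0.75)^1
Step 3: Calculate: rate = 0.23 × 0.75 = 0.1725 M/s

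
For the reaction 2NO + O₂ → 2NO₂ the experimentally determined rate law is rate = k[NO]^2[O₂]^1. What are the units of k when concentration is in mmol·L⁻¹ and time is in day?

(mmol·L⁻¹)⁻²·day⁻¹

Step 1: Overall order = 2 + 1 = 3.
Step 2: rate has units mmol·L⁻¹·day⁻¹; [NO]^2[O₂]^1 has units (mmol·L⁻¹)^3.
Step 3: k = rate/([NO]^2[O₂]^1), so units of k = (mmol·L⁻¹)^(1-3)·day⁻¹ = (mmol·L⁻¹)⁻²·day⁻¹.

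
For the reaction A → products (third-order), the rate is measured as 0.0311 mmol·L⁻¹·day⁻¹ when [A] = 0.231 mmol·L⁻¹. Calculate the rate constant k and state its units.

2.523 (mmol·L⁻¹)⁻²·day⁻¹

Step 1: rate = k[A]^3, so k = rate / [A]^3.
Step 2: k = 0.0311 / (0.231)^3 = 0.0311 / 0.01233.
Step 3: k = 2.523 (mmol·L⁻¹)⁻²·day⁻¹.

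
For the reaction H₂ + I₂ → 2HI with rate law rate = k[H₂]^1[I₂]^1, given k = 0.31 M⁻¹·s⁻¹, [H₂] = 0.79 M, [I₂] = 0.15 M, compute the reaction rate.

0.03673 M/s

Step 1: The rate law is rate = k[H₂]^1[I₂]^1
Step 2: Substitute: rate = 0.31 × (0.79)^1 × (0.15)^1
Step 3: rate = 0.31 × 0.79 × 0.15 = 0.036735 M/s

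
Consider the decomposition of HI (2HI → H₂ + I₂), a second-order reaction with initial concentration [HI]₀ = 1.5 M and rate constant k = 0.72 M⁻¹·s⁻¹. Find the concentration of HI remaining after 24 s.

0.05572 M

Step 1: For a second-order reaction: 1/[HI] = 1/[HI]₀ + kt
Step 2: 1/[HI] = 1/1.5 + 0.72 × 24
Step 3: 1/[HI] = 0.6667 + 17.28 = 17.95
Step 4: [HI] = 1/17.95 = 0.05572 M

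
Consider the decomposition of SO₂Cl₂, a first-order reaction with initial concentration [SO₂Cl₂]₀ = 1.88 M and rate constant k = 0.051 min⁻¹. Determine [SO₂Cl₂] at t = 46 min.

0.18 M

Step 1: For a first-order reaction: [SO₂Cl₂] = [SO₂Cl₂]₀ × e^(-kt)
Step 2: [SO₂Cl₂] = 1.88 × e^(-0.051 × 46)
Step 3: [SO₂Cl₂] = 1.88 × e^(-2.346)
Step 4: [SO₂Cl₂] = 1.88 × 0.0957514 = 0.18 M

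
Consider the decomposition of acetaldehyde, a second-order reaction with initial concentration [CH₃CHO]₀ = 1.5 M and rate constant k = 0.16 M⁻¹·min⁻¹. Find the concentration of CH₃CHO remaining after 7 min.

0.5597 M

Step 1: For a second-order reaction: 1/[CH₃CHO] = 1/[CH₃CHO]₀ + kt
Step 2: 1/[CH₃CHO] = 1/1.5 + 0.16 × 7
Step 3: 1/[CH₃CHO] = 0.6667 + 1.12 = 1.787
Step 4: [CH₃CHO] = 1/1.787 = 0.5597 M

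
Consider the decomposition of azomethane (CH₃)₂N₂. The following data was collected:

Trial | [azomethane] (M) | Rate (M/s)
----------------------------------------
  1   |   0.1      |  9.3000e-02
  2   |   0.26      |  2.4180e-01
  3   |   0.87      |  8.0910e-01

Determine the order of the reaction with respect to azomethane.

first order (1)

Step 1: Compare trials to find order n where rate₂/rate₁ = ([azomethane]₂/[azomethane]₁)^n
Step 2: rate₂/rate₁ = 2.4180e-01/9.3000e-02 = 2.6
Step 3: [azomethane]₂/[azomethane]₁ = 0.26/0.1 = 2.6
Step 4: n = ln(2.6)/ln(2.6) = 1.00 ≈ 1
Step 5: The reaction is first order in azomethane.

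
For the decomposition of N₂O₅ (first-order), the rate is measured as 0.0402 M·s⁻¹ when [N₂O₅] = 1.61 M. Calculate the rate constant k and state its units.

0.02497 s⁻¹

Step 1: rate = k[N₂O₅]^1, so k = rate / [N₂O₅]^1.
Step 2: k = 0.0402 / (1.61)^1 = 0.0402 / 1.61.
Step 3: k = 0.02497 s⁻¹.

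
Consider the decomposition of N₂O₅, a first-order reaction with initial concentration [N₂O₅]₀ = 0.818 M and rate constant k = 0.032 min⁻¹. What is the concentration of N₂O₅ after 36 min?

0.2585 M

Step 1: For a first-order reaction: [N₂O₅] = [N₂O₅]₀ × e^(-kt)
Step 2: [N₂O₅] = 0.818 × e^(-0.032 × 36)
Step 3: [N₂O₅] = 0.818 × e^(-1.152)
Step 4: [N₂O₅] = 0.818 × 0.316004 = 0.2585 M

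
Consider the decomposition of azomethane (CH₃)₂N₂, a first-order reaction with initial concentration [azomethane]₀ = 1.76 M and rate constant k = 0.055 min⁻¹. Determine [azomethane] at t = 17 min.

0.691 M

Step 1: For a first-order reaction: [azomethane] = [azomethane]₀ × e^(-kt)
Step 2: [azomethane] = 1.76 × e^(-0.055 × 17)
Step 3: [azomethane] = 1.76 × e^(-0.935)
Step 4: [azomethane] = 1.76 × 0.392586 = 0.691 M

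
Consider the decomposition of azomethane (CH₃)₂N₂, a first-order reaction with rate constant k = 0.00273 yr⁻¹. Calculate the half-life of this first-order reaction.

253.9 yr

Step 1: For a first-order reaction, t₁/₂ = ln(2)/k
Step 2: t₁/₂ = ln(2)/0.00273
Step 3: t₁/₂ = 0.6931/0.00273 = 253.9 yr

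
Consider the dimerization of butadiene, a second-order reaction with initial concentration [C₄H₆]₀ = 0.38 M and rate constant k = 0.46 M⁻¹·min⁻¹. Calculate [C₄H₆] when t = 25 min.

0.07076 M

Step 1: For a second-order reaction: 1/[C₄H₆] = 1/[C₄H₆]₀ + kt
Step 2: 1/[C₄H₆] = 1/0.38 + 0.46 × 25
Step 3: 1/[C₄H₆] = 2.632 + 11.5 = 14.13
Step 4: [C₄H₆] = 1/14.13 = 0.07076 M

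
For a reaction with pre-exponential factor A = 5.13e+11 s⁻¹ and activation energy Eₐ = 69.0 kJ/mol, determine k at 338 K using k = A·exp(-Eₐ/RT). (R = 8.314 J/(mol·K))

1.11e+01 s⁻¹

Step 1: Use the Arrhenius equation: k = A × exp(-Eₐ/RT)
Step 2: Convert Eₐ to J/mol: 69.0 kJ/mol = 69000 J/mol
Step 3: Calculate the exponent: -Eₐ/(RT) = -69000/(8.314 × 338) = -24.55401
Step 4: k = 5.13e+11 × exp(-24.55401)
Step 5: k = 5.13e+11 × 2.16935e-11 = 1.1129e+01 s⁻¹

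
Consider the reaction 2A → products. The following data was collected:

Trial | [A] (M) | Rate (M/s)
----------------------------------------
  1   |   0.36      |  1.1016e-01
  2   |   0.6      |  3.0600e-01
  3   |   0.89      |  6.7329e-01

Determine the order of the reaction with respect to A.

second order (2)

Step 1: Compare trials to find order n where rate₂/rate₁ = ([A]₂/[A]₁)^n
Step 2: rate₂/rate₁ = 3.0600e-01/1.1016e-01 = 2.778
Step 3: [A]₂/[A]₁ = 0.6/0.36 = 1.667
Step 4: n = ln(2.778)/ln(1.667) = 2.00 ≈ 2
Step 5: The reaction is second order in A.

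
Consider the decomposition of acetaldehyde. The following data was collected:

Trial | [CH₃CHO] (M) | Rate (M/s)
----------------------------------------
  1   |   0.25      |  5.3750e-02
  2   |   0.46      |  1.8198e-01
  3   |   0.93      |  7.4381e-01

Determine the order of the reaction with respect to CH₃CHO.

second order (2)

Step 1: Compare trials to find order n where rate₂/rate₁ = ([CH₃CHO]₂/[CH₃CHO]₁)^n
Step 2: rate₂/rate₁ = 1.8198e-01/5.3750e-02 = 3.386
Step 3: [CH₃CHO]₂/[CH₃CHO]₁ = 0.46/0.25 = 1.84
Step 4: n = ln(3.386)/ln(1.84) = 2.00 ≈ 2
Step 5: The reaction is second order in CH₃CHO.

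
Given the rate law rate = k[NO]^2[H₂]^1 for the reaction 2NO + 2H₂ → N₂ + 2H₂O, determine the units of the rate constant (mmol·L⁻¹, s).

(mmol·L⁻¹)⁻²·s⁻¹

Step 1: Overall order = 2 + 1 = 3.
Step 2: rate has units mmol·L⁻¹·s⁻¹; [NO]^2[H₂]^1 has units (mmol·L⁻¹)^3.
Step 3: k = rate/([NO]^2[H₂]^1), so units of k = (mmol·L⁻¹)^(1-3)·s⁻¹ = (mmol·L⁻¹)⁻²·s⁻¹.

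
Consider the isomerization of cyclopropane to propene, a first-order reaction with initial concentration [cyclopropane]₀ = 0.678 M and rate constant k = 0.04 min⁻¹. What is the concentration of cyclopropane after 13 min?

0.4031 M

Step 1: For a first-order reaction: [cyclopropane] = [cyclopropane]₀ × e^(-kt)
Step 2: [cyclopropane] = 0.678 × e^(-0.04 × 13)
Step 3: [cyclopropane] = 0.678 × e^(-0.52)
Step 4: [cyclopropane] = 0.678 × 0.594521 = 0.4031 M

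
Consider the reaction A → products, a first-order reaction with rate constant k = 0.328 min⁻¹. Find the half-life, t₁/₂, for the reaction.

2.113 min

Step 1: For a first-order reaction, t₁/₂ = ln(2)/k
Step 2: t₁/₂ = ln(2)/0.328
Step 3: t₁/₂ = 0.6931/0.328 = 2.113 min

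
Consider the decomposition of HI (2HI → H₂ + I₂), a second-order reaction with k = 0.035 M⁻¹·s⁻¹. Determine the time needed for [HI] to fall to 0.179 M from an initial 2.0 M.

145.3 s

Step 1: For second-order: t = (1/[HI] - 1/[HI]₀)/k
Step 2: t = (1/0.179 - 1/2.0)/0.035
Step 3: t = (5.587 - 0.5)/0.035
Step 4: t = 5.087/0.035 = 145.3 s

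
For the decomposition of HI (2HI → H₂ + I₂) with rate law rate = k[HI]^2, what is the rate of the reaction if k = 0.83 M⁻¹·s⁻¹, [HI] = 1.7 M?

2.399 M/s

Step 1: Identify the rate law: rate = k[HI]^2
Step 2: Substitute values: rate = 0.83 × (1.7)^2
Step 3: Calculate: rate = 0.83 × 2.89 = 2.3987 M/s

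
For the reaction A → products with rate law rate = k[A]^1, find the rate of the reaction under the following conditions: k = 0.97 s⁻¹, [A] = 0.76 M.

0.7372 M/s

Step 1: Identify the rate law: rate = k[A]^1
Step 2: Substitute values: rate = 0.97 × (0.76)^1
Step 3: Calculate: rate = 0.97 × 0.76 = 0.7372 M/s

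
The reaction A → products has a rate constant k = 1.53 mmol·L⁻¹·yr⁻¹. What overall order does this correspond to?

zeroth order (0)

Step 1: The units of k for an nth-order reaction are (concentration)^(1-n)·(time)⁻¹.
Step 2: Here k has units mmol·L⁻¹·yr⁻¹, so the concentration exponent is 1.
Step 3: 1 - n = 1 ⇒ n = 0. The reaction is zeroth order.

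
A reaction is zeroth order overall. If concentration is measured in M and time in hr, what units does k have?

M·hr⁻¹

Step 1: For overall order n, rate = k × (concentration)^n.
Step 2: Rate has units M·hr⁻¹; concentration term has units M^0.
Step 3: k = rate / (concentration)^n, so units of k = M^(1-0)·hr⁻¹ = M·hr⁻¹.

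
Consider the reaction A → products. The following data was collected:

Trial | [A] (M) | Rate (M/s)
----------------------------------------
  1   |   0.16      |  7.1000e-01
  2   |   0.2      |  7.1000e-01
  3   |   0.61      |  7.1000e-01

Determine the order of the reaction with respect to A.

zeroth order (0)

Step 1: Compare trials - when concentration changes, rate stays constant.
Step 2: rate₂/rate₁ = 7.1000e-01/7.1000e-01 = 1
Step 3: [A]₂/[A]₁ = 0.2/0.16 = 1.25
Step 4: Since rate ratio ≈ (conc ratio)^0, the reaction is zeroth order.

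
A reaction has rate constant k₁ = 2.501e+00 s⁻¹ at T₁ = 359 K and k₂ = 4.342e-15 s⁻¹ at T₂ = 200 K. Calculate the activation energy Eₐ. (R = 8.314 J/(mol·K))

127.6 kJ/mol

Step 1: Use the two-temperature Arrhenius form: ln(k₂/k₁) = -Eₐ/R × (1/T₂ - 1/T₁)
Step 2: ln(k₂/k₁) = ln(4.342e-15/2.501e+00) = ln(1.73611e-15) = -33.9871
Step 3: 1/T₂ - 1/T₁ = 1/200 - 1/359 = 2.214485e-03 K⁻¹
Step 4: Eₐ = -R × ln(k₂/k₁) / (1/T₂ - 1/T₁) = -8.314 × -33.9871 / 2.214485e-03
Step 5: Eₐ = 1.2760e+05 J/mol = 127.6 kJ/mol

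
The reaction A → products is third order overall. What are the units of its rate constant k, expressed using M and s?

M⁻²·s⁻¹

Step 1: For overall order n, rate = k × (concentration)^n.
Step 2: Rate has units M·s⁻¹; concentration term has units M^3.
Step 3: k = rate / (concentration)^n, so units of k = M^(1-3)·s⁻¹ = M⁻²·s⁻¹.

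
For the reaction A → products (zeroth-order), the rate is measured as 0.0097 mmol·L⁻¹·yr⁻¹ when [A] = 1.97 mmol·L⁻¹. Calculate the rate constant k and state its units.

0.0097 mmol·L⁻¹·yr⁻¹

Step 1: For a zeroth-order reaction, rate = k (independent of concentration).
Step 2: k = rate = 0.0097 mmol·L⁻¹·yr⁻¹.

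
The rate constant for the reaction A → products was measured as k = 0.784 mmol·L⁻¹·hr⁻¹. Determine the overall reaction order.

zeroth order (0)

Step 1: The units of k for an nth-order reaction are (concentration)^(1-n)·(time)⁻¹.
Step 2: Here k has units mmol·L⁻¹·hr⁻¹, so the concentration exponent is 1.
Step 3: 1 - n = 1 ⇒ n = 0. The reaction is zeroth order.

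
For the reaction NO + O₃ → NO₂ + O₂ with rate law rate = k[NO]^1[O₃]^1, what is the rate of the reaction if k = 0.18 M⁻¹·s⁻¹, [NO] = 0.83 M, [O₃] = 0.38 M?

0.05677 M/s

Step 1: The rate law is rate = k[NO]^1[O₃]^1
Step 2: Substitute: rate = 0.18 × (0.83)^1 × (0.38)^1
Step 3: rate = 0.18 × 0.83 × 0.38 = 0.056772 M/s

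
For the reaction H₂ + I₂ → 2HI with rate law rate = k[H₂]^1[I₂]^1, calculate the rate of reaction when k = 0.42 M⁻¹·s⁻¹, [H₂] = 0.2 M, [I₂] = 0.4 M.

0.0336 M/s

Step 1: The rate law is rate = k[H₂]^1[I₂]^1
Step 2: Substitute: rate = 0.42 × (0.2)^1 × (0.4)^1
Step 3: rate = 0.42 × 0.2 × 0.4 = 0.0336 M/s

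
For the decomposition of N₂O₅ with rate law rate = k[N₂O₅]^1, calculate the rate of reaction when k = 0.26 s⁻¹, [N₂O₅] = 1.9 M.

0.494 M/s

Step 1: Identify the rate law: rate = k[N₂O₅]^1
Step 2: Substitute values: rate = 0.26 × (1.9)^1
Step 3: Calculate: rate = 0.26 × 1.9 = 0.494 M/s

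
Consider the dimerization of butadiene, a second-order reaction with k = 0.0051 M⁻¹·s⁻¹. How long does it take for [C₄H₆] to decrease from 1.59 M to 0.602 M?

202.4 s

Step 1: For second-order: t = (1/[C₄H₆] - 1/[C₄H₆]₀)/k
Step 2: t = (1/0.602 - 1/1.59)/0.0051
Step 3: t = (1.661 - 0.6289)/0.0051
Step 4: t = 1.032/0.0051 = 202.4 s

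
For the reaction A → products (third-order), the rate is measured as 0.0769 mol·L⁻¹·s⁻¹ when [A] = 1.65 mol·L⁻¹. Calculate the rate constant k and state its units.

0.01712 (mol·L⁻¹)⁻²·s⁻¹

Step 1: rate = k[A]^3, so k = rate / [A]^3.
Step 2: k = 0.0769 / (1.65)^3 = 0.0769 / 4.492.
Step 3: k = 0.01712 (mol·L⁻¹)⁻²·s⁻¹.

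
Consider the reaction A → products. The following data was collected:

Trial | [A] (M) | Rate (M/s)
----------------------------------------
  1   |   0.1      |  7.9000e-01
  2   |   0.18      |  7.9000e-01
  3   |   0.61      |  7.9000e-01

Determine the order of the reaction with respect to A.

zeroth order (0)

Step 1: Compare trials - when concentration changes, rate stays constant.
Step 2: rate₂/rate₁ = 7.9000e-01/7.9000e-01 = 1
Step 3: [A]₂/[A]₁ = 0.18/0.1 = 1.8
Step 4: Since rate ratio ≈ (conc ratio)^0, the reaction is zeroth order.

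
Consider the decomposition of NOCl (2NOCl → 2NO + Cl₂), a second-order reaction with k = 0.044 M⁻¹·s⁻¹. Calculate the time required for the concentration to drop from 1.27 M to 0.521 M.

25.73 s

Step 1: For second-order: t = (1/[NOCl] - 1/[NOCl]₀)/k
Step 2: t = (1/0.521 - 1/1.27)/0.044
Step 3: t = (1.919 - 0.7874)/0.044
Step 4: t = 1.132/0.044 = 25.73 s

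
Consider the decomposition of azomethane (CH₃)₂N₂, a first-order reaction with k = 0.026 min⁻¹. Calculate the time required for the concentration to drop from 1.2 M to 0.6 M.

26.66 min

Step 1: For first-order: t = ln([azomethane]₀/[azomethane])/k
Step 2: t = ln(1.2/0.6)/0.026
Step 3: t = ln(2)/0.026
Step 4: t = 0.6931/0.026 = 26.66 min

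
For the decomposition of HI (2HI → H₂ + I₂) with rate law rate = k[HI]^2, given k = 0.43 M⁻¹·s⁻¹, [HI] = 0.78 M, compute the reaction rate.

0.2616 M/s

Step 1: Identify the rate law: rate = k[HI]^2
Step 2: Substitute values: rate = 0.43 × (0.78)^2
Step 3: Calculate: rate = 0.43 × 0.6084 = 0.261612 M/s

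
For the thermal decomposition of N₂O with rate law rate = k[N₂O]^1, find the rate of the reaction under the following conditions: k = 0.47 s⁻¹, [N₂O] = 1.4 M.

0.658 M/s

Step 1: Identify the rate law: rate = k[N₂O]^1
Step 2: Substitute values: rate = 0.47 × (1.4)^1
Step 3: Calculate: rate = 0.47 × 1.4 = 0.658 M/s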